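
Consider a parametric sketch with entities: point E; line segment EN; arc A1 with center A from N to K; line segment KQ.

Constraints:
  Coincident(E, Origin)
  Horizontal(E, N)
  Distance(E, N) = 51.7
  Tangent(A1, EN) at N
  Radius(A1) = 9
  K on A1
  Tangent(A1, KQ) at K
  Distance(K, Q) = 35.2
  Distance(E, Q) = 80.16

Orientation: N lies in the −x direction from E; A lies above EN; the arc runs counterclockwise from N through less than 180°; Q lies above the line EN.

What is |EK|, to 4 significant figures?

47.53

E is at the origin; E and N share the same y with |EN| = 51.7 and N on the −x side, so N = (-51.70, 0.000). The tangent condition forces AN to be normal to EN, so A = N + (0, 9) = (-51.70, 9.000). Since AK ⟂ KQ (tangency), |AQ| = √(9.0² + 35.2²) = 36.33 regardless of where K sits on A1. So Q lies on both circle(E, 80.16) and circle(A, 36.33); the above-EN intersection is Q = (-68.87, 41.02). K is the foot of the tangent from Q: K = (-45.07, 15.09).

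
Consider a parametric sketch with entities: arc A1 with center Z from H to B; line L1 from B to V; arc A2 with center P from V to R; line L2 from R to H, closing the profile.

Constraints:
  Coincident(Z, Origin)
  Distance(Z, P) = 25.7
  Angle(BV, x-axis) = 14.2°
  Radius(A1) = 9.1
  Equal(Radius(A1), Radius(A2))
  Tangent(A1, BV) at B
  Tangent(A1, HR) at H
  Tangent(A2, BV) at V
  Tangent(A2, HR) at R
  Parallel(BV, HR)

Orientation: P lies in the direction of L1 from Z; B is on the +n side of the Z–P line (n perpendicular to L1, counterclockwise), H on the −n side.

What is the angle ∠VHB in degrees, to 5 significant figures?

54.695°

The slot axis is L1's direction at 14.2°, so u = (cos 14.2°, sin 14.2°) = (0.96945, 0.24531) and n = (−sin 14.2°, cos 14.2°) = (-0.24531, 0.96945). Z is at the origin and P lies 25.7 along u from Z, so P = 25.7·u = (24.915, 6.3044). Tangency of A1 to both parallel lines with radius 9.1 puts B and H at Z ± 9.1·n: B = (-2.2323, 8.8220), H = (2.2323, -8.8220). Equal radii place V and R the same way about P: V = P + 9.1·n = (22.682, 15.126), R = P − 9.1·n = (27.147, -2.5176). Then cos ∠VHB = HV·HB / (|HV||HB|), giving 54.695°.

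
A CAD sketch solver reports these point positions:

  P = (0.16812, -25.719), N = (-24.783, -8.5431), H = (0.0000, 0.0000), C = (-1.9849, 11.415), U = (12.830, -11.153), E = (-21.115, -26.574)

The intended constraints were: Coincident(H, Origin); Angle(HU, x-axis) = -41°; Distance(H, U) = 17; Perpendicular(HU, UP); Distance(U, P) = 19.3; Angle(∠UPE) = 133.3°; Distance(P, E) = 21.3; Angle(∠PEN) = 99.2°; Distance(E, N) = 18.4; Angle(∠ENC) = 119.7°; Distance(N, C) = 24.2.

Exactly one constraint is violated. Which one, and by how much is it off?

Distance(N, C) = 24.2 — off by 6.10.

H = (0.00, 0.00) ✓; HU at -41.00° ✓; |HU| = 17.00 ✓; ∠(HU, UP) = 90.00° ✓; |UP| = 19.30 ✓; ∠UPE = 133.3° ✓; |PE| = 21.30 ✓; ∠PEN = 99.20° ✓; |EN| = 18.40 ✓; ∠ENC = 119.7° ✓; |NC| = 30.30 ✗.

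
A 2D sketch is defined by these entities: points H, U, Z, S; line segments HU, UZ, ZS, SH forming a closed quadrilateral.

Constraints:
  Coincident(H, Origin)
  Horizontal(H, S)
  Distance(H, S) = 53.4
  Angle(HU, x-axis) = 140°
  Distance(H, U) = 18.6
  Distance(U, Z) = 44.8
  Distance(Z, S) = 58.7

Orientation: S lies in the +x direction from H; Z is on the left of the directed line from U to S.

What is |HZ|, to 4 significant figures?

47.83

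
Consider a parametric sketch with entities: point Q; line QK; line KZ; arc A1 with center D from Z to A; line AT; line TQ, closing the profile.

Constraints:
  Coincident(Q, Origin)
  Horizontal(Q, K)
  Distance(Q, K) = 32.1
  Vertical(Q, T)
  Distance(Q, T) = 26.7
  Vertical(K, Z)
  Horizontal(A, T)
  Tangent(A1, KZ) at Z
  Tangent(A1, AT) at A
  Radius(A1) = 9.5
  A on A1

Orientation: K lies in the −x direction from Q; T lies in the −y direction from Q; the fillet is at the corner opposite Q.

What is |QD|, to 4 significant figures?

28.40

Q is at the origin; Q and K share the same y with |QK| = 32.1 and K on the −x side, so K = (-32.10, 0.000). Q and T share the same x with |QT| = 26.7 and T on the −y side, so T = (0.000, -26.70). The virtual corner opposite Q is at (-32.10, -26.70). Since A1 is tangent to KZ there, DZ ⟂ KZ and since A1 is tangent to AT there, DA ⟂ AT, with radius 9.5, so the center D sits 9.5 in from both sides at D = (-22.60, -17.20). Then |QD| = |D − Q| = 28.40.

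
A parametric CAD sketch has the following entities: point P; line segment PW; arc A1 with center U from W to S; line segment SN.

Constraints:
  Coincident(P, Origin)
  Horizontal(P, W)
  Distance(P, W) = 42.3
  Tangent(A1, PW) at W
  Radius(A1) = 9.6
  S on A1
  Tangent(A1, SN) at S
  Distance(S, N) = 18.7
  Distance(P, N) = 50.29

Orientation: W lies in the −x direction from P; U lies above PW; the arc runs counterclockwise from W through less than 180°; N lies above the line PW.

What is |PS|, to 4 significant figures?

35.78

Checks: |US| = 9.600 ✓; ∠(US, SN) = 90.00° ✓; |SN| = 18.70 ✓; |PN| = 50.29 ✓.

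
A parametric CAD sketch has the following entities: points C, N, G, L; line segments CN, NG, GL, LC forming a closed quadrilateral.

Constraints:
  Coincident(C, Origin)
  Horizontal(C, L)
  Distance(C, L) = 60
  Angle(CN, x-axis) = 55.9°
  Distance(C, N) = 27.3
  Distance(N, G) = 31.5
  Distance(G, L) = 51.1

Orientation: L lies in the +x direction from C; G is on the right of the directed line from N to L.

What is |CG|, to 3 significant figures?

12.7

C is at the origin; C and L share the same y with |CL| = 60.0 and L in +x, so L = (60.0, 0). CN runs at 55.9° with |CN| = 27.3, so N = (15.3, 22.6). G is determined by |NG| = 31.5 and |GL| = 51.1 together: it lies at the intersection of circle(N, 31.5) and circle(L, 51.1). With |NL| = 50.1, the foot of the radical line on NL is 8.88 from N and the perpendicular offset is √(31.5² − 8.88²) = 30.2. Taking the right-of-NL solution: G = (9.59, -8.37).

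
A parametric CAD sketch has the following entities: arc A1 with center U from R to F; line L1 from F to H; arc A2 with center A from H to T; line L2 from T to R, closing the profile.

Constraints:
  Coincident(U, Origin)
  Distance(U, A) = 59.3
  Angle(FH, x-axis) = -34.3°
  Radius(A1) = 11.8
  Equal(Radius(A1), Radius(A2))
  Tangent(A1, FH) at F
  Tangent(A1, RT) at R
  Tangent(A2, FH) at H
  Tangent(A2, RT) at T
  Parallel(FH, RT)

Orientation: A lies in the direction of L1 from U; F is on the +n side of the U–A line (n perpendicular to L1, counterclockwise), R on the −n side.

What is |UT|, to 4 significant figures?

60.46

The slot axis is L1's direction at -34.3°, so u = (cos -34.3°, sin -34.3°) = (0.8261, -0.5635) and n = (−sin -34.3°, cos -34.3°) = (0.5635, 0.8261). U is at the origin and A lies 59.3 along u from U, so A = 59.3·u = (48.99, -33.42). Tangency of A1 to both parallel lines with radius 11.8 puts F and R at U ± 11.8·n: F = (6.650, 9.748), R = (-6.650, -9.748). Equal radii place H and T the same way about A: H = A + 11.8·n = (55.64, -23.67), T = A − 11.8·n = (42.34, -43.17). Then |UT| = |T − U| = 60.46.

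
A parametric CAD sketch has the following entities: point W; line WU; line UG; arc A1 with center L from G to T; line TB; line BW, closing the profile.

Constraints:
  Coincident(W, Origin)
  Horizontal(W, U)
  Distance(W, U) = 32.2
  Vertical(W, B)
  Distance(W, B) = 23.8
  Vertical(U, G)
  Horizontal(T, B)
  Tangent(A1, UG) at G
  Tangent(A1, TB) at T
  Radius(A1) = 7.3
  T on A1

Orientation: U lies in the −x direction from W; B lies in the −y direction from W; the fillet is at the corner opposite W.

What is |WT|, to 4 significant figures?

34.44

The virtual corner opposite W is at (-32.20, -23.80). The tangent condition forces LG to be normal to UG and the tangent condition forces LT to be normal to TB, with radius 7.3, so the center L sits 7.3 in from both sides at L = (-24.90, -16.50). That places the tangent points at G = (-32.20, -16.50) on UG and T = (-24.90, -23.80) on TB. Then |WT| = |T − W| = 34.44.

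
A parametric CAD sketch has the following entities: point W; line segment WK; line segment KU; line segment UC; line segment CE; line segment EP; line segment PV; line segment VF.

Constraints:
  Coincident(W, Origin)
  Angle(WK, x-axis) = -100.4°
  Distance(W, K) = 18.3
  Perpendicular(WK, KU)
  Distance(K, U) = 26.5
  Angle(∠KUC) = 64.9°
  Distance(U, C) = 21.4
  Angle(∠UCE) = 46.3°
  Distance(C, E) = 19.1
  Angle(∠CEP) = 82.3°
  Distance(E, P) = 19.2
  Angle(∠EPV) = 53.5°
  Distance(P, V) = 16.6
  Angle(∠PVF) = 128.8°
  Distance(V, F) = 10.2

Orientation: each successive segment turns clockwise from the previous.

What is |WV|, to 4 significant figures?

23.46

∠CEP = 82.3° gives EP at -176.9° from the x-axis; with |EP| = 19.2, P = (-32.53, -15.59). ∠EPV = 53.5° gives PV at 56.60° from the x-axis; with |PV| = 16.6, V = (-23.40, -1.735). Then |WV| = |V − W| = 23.46.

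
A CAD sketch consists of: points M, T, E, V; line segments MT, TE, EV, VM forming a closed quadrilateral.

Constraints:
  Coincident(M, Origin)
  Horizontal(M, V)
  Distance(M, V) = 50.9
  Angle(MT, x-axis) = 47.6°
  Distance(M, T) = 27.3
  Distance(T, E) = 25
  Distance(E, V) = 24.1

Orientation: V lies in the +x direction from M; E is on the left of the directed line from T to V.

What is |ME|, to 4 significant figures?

48.93

Checks: |TE| = 25.00 ✓; |EV| = 24.10 ✓.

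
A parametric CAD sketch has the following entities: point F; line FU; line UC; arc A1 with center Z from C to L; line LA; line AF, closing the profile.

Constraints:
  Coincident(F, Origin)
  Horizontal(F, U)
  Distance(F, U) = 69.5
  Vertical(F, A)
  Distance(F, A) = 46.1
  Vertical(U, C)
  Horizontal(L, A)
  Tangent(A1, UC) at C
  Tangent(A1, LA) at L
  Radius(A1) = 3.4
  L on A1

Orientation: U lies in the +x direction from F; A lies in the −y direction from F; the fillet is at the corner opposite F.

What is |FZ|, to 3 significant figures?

78.7

F is at the origin; F and U share the same y with |FU| = 69.5 and U on the +x side, so U = (69.5, 0.00). F and A share the same x with |FA| = 46.1 and A on the −y side, so A = (0.00, -46.1). The virtual corner opposite F is at (69.5, -46.1). Tangency of A1 to UC means the radius ZC is perpendicular to UC and the tangent condition forces ZL to be normal to LA, with radius 3.4, so the center Z sits 3.4 in from both sides at Z = (66.1, -42.7). Then |FZ| = |Z − F| = 78.7.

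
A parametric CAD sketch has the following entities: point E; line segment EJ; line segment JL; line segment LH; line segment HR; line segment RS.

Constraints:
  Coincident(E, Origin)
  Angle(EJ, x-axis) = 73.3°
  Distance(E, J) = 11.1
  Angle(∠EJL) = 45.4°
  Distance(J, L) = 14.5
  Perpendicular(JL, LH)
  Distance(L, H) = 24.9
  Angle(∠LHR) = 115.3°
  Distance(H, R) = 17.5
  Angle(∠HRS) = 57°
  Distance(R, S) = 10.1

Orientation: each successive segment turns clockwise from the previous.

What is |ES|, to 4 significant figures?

16.42

E is at the origin; EJ runs at 73.3° with length 11.1, so J = (3.190, 10.63). ∠EJL = 45.4° gives JL at -61.30° from the x-axis; with |JL| = 14.5, L = (10.15, -2.087). JL is perpendicular to LH, so LH runs at -151.3°; with |LH| = 24.9, H = (-11.69, -14.04). ∠LHR = 115.3° gives HR at 144.0° from the x-axis; with |HR| = 17.5, R = (-25.85, -3.758). ∠HRS = 57.0° gives RS at 21.00° from the x-axis; with |RS| = 10.1, S = (-16.42, -0.1386). Then |ES| = |S − E| = 16.42.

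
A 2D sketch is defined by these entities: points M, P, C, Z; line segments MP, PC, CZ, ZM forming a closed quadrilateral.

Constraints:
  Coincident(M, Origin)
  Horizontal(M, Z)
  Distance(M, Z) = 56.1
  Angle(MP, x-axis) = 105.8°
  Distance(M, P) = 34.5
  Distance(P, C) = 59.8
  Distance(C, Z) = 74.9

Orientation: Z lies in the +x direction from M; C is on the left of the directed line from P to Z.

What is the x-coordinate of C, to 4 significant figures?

35.98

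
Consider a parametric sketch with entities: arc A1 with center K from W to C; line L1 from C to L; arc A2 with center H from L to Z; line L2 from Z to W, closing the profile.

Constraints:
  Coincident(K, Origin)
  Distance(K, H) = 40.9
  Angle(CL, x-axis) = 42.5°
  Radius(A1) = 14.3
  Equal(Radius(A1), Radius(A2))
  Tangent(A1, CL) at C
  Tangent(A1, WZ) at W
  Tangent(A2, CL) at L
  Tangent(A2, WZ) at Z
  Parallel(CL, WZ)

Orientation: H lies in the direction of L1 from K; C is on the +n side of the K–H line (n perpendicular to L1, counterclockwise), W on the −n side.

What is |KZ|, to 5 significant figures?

43.328

The slot axis is L1's direction at 42.5°, so u = (cos 42.5°, sin 42.5°) = (0.73728, 0.67559) and n = (−sin 42.5°, cos 42.5°) = (-0.67559, 0.73728). K is at the origin and H lies 40.9 along u from K, so H = 40.9·u = (30.155, 27.632). Tangency of A1 to both parallel lines with radius 14.3 puts C and W at K ± 14.3·n: C = (-9.6609, 10.543), W = (9.6609, -10.543). Equal radii place L and Z the same way about H: L = H + 14.3·n = (20.494, 38.175), Z = H − 14.3·n = (39.816, 17.089). Then |KZ| = |Z − K| = 43.328.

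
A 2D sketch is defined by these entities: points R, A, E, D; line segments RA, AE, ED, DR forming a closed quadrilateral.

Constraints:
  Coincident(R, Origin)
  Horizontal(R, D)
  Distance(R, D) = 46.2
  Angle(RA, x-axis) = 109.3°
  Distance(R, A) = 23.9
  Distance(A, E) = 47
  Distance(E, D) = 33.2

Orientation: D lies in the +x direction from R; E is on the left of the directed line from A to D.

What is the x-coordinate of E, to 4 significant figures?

38.10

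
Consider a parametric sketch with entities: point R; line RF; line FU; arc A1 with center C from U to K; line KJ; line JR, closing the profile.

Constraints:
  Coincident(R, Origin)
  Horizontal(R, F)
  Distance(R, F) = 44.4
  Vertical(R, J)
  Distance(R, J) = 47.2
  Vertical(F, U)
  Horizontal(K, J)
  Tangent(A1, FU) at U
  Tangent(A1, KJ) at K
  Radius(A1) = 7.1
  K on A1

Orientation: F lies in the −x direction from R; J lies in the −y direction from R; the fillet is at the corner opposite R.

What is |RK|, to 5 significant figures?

60.159

R is at the origin; RF is horizontal with |RF| = 44.4 and F on the −x side, so F = (-44.400, 0.0000). R and J share the same x with |RJ| = 47.2 and J on the −y side, so J = (0.0000, -47.200). The virtual corner opposite R is at (-44.400, -47.200). A1 meets FU tangentially, so CU is at right angles to FU and A1 meets KJ tangentially, so CK is at right angles to KJ, with radius 7.1, so the center C sits 7.1 in from both sides at C = (-37.300, -40.100). That places the tangent points at U = (-44.400, -40.100) on FU and K = (-37.300, -47.200) on KJ. Then |RK| = |K − R| = 60.159.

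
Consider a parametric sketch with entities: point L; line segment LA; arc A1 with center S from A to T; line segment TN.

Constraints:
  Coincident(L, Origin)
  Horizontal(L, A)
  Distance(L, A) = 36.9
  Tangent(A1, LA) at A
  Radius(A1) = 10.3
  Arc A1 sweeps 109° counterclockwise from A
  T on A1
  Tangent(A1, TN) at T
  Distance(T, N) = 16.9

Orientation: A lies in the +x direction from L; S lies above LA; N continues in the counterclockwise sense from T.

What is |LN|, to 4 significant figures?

50.70

On A1, A sits at bearing -90° from S; a 109° counterclockwise sweep puts T at bearing 19°, so T = S + 10.3·(cos 19°, sin 19°) = (46.64, 13.65). The tangent condition forces ST to be normal to TN, so TN runs along (−sin 19°, cos 19°); with |TN| = 16.9, N = (41.14, 29.63). Then |LN| = |N − L| = 50.70.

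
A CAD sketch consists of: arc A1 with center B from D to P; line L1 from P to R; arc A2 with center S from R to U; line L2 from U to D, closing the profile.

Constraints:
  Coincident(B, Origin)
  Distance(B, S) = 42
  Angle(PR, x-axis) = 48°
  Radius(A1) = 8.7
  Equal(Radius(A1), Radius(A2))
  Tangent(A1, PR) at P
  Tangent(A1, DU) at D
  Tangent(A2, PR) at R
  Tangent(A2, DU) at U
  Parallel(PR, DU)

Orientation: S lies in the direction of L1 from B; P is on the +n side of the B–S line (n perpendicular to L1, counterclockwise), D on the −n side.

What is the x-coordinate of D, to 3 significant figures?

6.47

The slot axis is L1's direction at 48.0°, so u = (cos 48.0°, sin 48.0°) = (0.669, 0.743) and n = (−sin 48.0°, cos 48.0°) = (-0.743, 0.669). B is at the origin and S lies 42.0 along u from B, so S = 42.0·u = (28.1, 31.2). Tangency of A1 to both parallel lines with radius 8.7 puts P and D at B ± 8.7·n: P = (-6.47, 5.82), D = (6.47, -5.82). So D.x = 6.47.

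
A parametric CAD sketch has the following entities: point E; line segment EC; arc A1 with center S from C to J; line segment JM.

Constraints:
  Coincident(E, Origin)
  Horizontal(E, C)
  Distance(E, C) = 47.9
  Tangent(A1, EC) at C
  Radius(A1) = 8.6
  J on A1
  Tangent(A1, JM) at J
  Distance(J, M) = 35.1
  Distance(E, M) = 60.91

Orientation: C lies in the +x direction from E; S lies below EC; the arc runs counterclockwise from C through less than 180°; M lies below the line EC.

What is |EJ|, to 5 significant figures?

40.390

Checks: |SJ| = 8.600 ✓; ∠(SJ, JM) = 90.00° ✓; |JM| = 35.10 ✓; |EM| = 60.91 ✓.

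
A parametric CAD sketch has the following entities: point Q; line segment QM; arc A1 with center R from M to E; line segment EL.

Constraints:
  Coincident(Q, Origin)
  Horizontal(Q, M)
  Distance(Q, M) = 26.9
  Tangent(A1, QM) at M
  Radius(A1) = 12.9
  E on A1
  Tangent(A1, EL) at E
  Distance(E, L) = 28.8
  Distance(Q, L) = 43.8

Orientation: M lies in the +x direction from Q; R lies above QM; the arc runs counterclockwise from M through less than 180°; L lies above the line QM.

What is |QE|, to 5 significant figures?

42.003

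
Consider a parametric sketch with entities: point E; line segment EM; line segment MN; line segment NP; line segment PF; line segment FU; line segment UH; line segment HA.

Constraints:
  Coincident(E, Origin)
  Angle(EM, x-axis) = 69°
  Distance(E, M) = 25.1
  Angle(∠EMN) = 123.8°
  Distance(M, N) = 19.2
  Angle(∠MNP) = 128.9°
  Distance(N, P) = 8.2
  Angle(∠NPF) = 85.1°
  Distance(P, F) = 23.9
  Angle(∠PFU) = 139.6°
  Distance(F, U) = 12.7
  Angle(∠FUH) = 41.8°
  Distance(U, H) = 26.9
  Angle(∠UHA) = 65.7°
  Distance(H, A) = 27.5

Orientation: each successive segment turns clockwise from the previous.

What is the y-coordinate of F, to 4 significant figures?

5.182

E is at the origin; EM runs at 69.0° with length 25.1, so M = (8.995, 23.43). ∠EMN = 123.8° gives MN at 12.80° from the x-axis; with |MN| = 19.2, N = (27.72, 27.69). ∠MNP = 128.9° gives NP at -38.30° from the x-axis; with |NP| = 8.2, P = (34.15, 22.60). ∠NPF = 85.1° gives PF at -133.2° from the x-axis; with |PF| = 23.9, F = (17.79, 5.182). So F.y = 5.182.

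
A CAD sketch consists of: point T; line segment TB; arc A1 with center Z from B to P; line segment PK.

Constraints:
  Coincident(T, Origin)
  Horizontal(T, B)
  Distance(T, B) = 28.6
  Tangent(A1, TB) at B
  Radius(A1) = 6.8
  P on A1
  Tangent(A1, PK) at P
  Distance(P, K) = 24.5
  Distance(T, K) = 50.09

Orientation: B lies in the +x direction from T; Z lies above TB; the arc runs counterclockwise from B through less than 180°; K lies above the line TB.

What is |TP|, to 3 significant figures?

35.6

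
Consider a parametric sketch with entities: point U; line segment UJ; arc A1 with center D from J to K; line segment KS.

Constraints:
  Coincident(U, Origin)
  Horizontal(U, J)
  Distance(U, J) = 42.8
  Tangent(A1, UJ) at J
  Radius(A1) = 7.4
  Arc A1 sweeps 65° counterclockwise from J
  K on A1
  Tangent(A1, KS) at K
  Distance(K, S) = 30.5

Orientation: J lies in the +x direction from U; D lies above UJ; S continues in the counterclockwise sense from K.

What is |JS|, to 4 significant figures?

37.45

U is at the origin; UJ is horizontal with |UJ| = 42.8 and J on the +x side, so J = (42.80, 0.000). The tangent condition forces DJ to be normal to UJ, so D = J + (0, 7.4) = (42.80, 7.400). On A1, J sits at bearing -90° from D; a 65° counterclockwise sweep puts K at bearing -25°, so K = D + 7.4·(cos -25°, sin -25°) = (49.51, 4.273). Since A1 is tangent to KS there, DK ⟂ KS, so KS runs along (−sin -25°, cos -25°); with |KS| = 30.5, S = (62.40, 31.92). Then |JS| = |S − J| = 37.45.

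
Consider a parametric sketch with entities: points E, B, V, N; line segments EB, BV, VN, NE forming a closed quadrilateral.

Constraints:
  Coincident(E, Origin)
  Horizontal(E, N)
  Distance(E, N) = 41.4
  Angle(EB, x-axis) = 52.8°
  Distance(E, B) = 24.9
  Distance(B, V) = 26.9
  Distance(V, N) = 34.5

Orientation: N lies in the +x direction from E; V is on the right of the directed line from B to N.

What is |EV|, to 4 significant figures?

9.516

Checks: |BV| = 26.90 ✓; |VN| = 34.50 ✓.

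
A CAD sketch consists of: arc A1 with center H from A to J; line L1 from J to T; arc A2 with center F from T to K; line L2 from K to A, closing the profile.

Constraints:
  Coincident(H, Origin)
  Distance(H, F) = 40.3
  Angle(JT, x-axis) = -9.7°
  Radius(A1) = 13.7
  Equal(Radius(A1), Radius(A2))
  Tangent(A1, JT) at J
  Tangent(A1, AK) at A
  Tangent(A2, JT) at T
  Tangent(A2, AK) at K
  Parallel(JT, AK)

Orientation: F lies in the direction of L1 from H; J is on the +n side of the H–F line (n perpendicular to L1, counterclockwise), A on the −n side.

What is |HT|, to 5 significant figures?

42.565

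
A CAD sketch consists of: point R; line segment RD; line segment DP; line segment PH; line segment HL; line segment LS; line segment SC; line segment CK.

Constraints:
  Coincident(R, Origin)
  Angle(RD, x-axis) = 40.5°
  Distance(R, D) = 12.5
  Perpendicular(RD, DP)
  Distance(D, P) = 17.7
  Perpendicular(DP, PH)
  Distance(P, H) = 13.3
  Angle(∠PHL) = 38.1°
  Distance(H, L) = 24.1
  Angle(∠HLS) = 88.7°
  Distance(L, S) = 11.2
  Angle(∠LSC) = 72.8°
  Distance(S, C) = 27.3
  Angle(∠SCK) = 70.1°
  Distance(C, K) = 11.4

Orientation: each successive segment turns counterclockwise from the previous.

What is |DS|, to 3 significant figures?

17.1

R is at the origin; RD runs at 40.5° with length 12.5, so D = (9.51, 8.12). The perpendicularity gives DP at right angles to RD, so DP runs at 130°; with |DP| = 17.7, P = (-1.99, 21.6). The perpendicularity gives PH at right angles to DP, so PH runs at -140°; with |PH| = 13.3, H = (-12.1, 12.9). ∠PHL = 38.1° gives HL at 2.40° from the x-axis; with |HL| = 24.1, L = (12.0, 13.9). ∠HLS = 88.7° gives LS at 93.7° from the x-axis; with |LS| = 11.2, S = (11.3, 25.1). Then |DS| = |S − D| = 17.1.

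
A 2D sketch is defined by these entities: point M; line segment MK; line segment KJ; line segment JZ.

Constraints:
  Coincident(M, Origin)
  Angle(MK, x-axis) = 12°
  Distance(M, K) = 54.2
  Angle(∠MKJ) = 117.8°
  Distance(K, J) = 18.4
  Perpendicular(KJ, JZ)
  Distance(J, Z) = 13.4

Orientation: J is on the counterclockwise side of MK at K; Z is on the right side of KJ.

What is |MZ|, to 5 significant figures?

75.305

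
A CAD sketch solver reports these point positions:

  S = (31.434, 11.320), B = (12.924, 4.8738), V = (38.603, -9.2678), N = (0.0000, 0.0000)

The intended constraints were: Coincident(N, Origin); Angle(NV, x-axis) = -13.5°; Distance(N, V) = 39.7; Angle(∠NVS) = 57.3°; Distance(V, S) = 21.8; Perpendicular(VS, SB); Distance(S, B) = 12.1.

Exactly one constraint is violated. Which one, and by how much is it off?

Distance(S, B) = 12.1 — off by 7.50.

N = (0.00, 0.00) ✓; NV at -13.50° ✓; |NV| = 39.70 ✓; ∠NVS = 57.30° ✓; |VS| = 21.80 ✓; ∠(VS, SB) = 90.00° ✓; |SB| = 19.60 ✗.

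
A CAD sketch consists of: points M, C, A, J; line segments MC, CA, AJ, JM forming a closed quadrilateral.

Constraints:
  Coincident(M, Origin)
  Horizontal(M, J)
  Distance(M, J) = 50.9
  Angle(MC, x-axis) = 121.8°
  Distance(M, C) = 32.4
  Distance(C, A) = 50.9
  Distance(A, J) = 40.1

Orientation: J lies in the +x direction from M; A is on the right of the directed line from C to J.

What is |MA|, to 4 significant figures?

18.78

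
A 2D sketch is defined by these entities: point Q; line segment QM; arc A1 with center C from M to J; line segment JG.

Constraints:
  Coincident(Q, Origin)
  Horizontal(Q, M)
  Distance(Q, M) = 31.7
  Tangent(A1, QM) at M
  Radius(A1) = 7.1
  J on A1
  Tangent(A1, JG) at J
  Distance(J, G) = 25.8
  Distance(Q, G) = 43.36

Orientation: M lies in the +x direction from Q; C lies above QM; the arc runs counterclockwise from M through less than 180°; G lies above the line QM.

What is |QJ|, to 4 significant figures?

39.46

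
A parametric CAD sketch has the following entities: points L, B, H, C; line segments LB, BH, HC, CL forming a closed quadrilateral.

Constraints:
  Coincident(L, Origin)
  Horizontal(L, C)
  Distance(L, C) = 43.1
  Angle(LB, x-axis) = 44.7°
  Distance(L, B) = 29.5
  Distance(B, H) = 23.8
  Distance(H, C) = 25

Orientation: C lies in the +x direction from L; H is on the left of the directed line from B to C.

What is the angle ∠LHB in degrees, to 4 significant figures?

19.15°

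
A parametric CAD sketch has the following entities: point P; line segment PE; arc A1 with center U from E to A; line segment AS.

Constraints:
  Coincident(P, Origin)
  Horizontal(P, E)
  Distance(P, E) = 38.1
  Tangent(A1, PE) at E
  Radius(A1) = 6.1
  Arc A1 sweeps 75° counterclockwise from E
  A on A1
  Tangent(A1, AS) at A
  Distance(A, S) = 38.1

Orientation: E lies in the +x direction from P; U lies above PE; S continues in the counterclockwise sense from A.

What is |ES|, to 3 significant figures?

44.2

P is at the origin; P and E share the same y with |PE| = 38.1 and E on the +x side, so E = (38.1, 0.00). Since A1 is tangent to PE there, UE ⟂ PE, so U = E + (0, 6.1) = (38.1, 6.10). On A1, E sits at bearing -90° from U; a 75° counterclockwise sweep puts A at bearing -15°, so A = U + 6.1·(cos -15°, sin -15°) = (44.0, 4.52). A1 meets AS tangentially, so UA is at right angles to AS, so AS runs along (−sin -15°, cos -15°); with |AS| = 38.1, S = (53.9, 41.3). Then |ES| = |S − E| = 44.2.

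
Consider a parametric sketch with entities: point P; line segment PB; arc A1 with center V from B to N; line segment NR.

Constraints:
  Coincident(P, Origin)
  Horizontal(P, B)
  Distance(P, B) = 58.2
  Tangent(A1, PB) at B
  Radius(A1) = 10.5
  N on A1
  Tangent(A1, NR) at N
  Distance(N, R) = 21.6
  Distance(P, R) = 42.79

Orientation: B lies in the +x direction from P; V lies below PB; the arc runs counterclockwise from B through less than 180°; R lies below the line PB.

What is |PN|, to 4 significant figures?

49.94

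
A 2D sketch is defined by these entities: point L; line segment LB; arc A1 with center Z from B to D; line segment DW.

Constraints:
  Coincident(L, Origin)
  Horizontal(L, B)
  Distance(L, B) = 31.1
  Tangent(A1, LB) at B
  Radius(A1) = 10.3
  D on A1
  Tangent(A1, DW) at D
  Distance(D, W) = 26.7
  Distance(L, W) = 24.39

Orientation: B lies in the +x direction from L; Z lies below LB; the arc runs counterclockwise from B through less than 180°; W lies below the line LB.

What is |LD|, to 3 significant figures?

23.6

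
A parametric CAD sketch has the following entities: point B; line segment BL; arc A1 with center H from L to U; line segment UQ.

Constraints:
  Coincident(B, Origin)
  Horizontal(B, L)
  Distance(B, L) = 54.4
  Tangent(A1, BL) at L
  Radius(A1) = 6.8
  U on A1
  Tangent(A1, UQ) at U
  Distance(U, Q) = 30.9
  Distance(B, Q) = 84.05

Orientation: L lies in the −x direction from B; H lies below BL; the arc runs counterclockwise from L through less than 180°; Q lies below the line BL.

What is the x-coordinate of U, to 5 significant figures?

-59.431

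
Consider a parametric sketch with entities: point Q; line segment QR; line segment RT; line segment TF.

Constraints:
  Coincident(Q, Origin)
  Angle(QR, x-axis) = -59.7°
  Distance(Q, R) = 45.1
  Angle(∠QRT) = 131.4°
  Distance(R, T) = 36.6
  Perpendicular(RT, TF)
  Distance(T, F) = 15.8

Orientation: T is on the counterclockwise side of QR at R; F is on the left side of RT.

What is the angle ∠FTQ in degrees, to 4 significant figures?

63.01°

∠QRT = 131.4°, so RT runs at -59.7° + (180° − 131.4°) = -11.10° from the x-axis; with |RT| = 36.6, T = R + 36.6·(cos -11.10°, sin -11.10°) = (58.67, -45.99). RT ⟂ TF; with |TF| = 15.8 on the left of RT, F = T + 15.8·(0.1925, 0.9813) = (61.71, -30.48). Then cos ∠FTQ = TF·TQ / (|TF||TQ|), giving 63.01°.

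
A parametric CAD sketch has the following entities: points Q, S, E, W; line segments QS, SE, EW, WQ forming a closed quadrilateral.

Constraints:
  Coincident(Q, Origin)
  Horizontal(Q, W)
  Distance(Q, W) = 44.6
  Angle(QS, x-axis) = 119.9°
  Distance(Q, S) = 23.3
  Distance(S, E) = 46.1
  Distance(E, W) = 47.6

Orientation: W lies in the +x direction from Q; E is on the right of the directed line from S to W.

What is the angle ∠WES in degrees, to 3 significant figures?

79.2°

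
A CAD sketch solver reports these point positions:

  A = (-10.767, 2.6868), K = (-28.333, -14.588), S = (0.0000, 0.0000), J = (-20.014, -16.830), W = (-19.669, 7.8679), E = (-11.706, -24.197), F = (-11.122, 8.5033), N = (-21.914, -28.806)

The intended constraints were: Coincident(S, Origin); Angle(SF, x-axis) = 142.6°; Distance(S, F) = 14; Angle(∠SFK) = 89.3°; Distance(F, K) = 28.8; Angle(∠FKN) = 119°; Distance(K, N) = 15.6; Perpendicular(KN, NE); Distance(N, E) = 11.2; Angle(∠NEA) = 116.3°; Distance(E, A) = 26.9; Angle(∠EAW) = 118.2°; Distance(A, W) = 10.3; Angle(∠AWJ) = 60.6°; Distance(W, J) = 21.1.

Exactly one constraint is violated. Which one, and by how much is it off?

Distance(W, J) = 21.1 — off by 3.60.

S = (0.00, 0.00) ✓; SF at 142.6° ✓; |SF| = 14.00 ✓; ∠SFK = 89.30° ✓; |FK| = 28.80 ✓; ∠FKN = 119.0° ✓; |KN| = 15.60 ✓; ∠(KN, NE) = 90.00° ✓; |NE| = 11.20 ✓; ∠NEA = 116.3° ✓; |EA| = 26.90 ✓; ∠EAW = 118.2° ✓; |AW| = 10.30 ✓; ∠AWJ = 60.60° ✓; |WJ| = 24.70 ✗.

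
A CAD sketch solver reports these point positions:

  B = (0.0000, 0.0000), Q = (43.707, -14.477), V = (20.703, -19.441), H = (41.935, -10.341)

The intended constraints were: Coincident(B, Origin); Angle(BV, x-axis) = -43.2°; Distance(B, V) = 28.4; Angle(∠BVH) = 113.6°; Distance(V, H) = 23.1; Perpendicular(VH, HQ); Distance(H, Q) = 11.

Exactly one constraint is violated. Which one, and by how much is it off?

Distance(H, Q) = 11 — off by 6.50.

B = (0.00, 0.00) ✓; BV at -43.20° ✓; |BV| = 28.40 ✓; ∠BVH = 113.6° ✓; |VH| = 23.10 ✓; ∠(VH, HQ) = 90.01° ✓; |HQ| = 4.500 ✗.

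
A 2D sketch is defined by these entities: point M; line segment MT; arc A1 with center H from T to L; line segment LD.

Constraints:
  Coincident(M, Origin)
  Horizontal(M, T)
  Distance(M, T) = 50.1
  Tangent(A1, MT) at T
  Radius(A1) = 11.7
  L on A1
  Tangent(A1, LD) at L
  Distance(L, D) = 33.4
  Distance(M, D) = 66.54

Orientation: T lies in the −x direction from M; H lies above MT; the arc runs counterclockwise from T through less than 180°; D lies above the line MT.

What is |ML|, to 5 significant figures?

41.441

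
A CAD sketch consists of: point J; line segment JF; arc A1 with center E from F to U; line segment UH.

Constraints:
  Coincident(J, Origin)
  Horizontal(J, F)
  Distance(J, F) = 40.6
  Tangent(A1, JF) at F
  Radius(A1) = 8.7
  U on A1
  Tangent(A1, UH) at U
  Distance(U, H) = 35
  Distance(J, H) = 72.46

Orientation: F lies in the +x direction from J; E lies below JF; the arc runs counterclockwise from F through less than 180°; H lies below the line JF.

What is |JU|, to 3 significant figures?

38.2

Checks: J.y = 0.00, F.y = 0.00 ✓; |EU| = 8.700 ✓; ∠(EU, UH) = 90.00° ✓; |UH| = 35.00 ✓; |JH| = 72.46 ✓.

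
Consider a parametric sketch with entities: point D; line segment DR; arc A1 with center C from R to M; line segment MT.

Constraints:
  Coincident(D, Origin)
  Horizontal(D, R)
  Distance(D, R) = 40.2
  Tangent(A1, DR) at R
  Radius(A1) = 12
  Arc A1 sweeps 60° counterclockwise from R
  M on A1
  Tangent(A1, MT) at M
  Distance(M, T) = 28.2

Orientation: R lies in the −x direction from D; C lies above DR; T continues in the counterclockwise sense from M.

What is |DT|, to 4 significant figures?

34.24

D is at the origin; DR is horizontal with |DR| = 40.2 and R on the −x side, so R = (-40.20, 0.000). Since A1 is tangent to DR there, CR ⟂ DR, so C = R + (0, 12) = (-40.20, 12.00). On A1, R sits at bearing -90° from C; a 60° counterclockwise sweep puts M at bearing -30°, so M = C + 12.0·(cos -30°, sin -30°) = (-29.81, 6.000). A1 meets MT tangentially, so CM is at right angles to MT, so MT runs along (−sin -30°, cos -30°); with |MT| = 28.2, T = (-15.71, 30.42). Then |DT| = |T − D| = 34.24.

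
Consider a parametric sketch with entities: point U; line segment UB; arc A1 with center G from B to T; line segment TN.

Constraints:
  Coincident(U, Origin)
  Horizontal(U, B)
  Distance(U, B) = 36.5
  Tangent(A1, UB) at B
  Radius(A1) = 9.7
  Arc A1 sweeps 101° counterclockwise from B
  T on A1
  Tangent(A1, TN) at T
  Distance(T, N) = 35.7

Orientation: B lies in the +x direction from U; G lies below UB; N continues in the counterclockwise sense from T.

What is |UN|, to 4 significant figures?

57.56

U is at the origin; U and B share the same y with |UB| = 36.5 and B on the +x side, so B = (36.50, 0.000). The tangent condition forces GB to be normal to UB, so G = B + (0, -9.7) = (36.50, -9.700). On A1, B sits at bearing 90° from G; a 101° counterclockwise sweep puts T at bearing 191°, so T = G + 9.7·(cos 191°, sin 191°) = (26.98, -11.55). The tangent condition forces GT to be normal to TN, so TN runs along (−sin 191°, cos 191°); with |TN| = 35.7, N = (33.79, -46.59). Then |UN| = |N − U| = 57.56.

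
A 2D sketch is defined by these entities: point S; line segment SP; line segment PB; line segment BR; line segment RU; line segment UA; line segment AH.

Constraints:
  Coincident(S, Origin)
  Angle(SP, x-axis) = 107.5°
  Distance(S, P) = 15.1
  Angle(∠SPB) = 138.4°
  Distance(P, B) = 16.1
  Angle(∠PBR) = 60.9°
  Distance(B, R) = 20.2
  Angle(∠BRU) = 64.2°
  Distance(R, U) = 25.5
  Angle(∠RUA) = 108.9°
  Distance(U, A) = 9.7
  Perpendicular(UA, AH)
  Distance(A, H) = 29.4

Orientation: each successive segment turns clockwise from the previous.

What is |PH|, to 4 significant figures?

22.00

S is at the origin; SP runs at 107.5° with length 15.1, so P = (-4.541, 14.40). ∠SPB = 138.4° gives PB at 65.90° from the x-axis; with |PB| = 16.1, B = (2.033, 29.10). ∠PBR = 60.9° gives BR at -53.20° from the x-axis; with |BR| = 20.2, R = (14.13, 12.92). ∠BRU = 64.2° gives RU at -169.0° from the x-axis; with |RU| = 25.5, U = (-10.90, 8.057). ∠RUA = 108.9° gives UA at 119.9° from the x-axis; with |UA| = 9.7, A = (-15.73, 16.47). The perpendicularity gives AH at right angles to UA, so AH runs at 29.90°; with |AH| = 29.4, H = (9.754, 31.12). Then |PH| = |H − P| = 22.00.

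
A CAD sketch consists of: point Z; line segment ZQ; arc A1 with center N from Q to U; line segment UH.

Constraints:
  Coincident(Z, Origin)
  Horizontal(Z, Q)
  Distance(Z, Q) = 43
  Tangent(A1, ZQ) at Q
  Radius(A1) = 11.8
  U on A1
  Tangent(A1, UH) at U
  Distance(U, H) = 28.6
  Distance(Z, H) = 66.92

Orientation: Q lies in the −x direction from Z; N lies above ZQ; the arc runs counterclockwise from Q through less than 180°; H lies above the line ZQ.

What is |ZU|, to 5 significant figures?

39.263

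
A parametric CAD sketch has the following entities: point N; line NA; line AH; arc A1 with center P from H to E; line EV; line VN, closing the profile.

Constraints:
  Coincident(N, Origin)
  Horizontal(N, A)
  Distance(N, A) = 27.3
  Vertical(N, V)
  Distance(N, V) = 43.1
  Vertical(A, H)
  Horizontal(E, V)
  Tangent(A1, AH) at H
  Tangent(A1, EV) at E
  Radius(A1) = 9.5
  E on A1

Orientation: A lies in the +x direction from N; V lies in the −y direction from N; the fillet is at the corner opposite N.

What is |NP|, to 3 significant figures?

38.0

N is at the origin; NA is horizontal with |NA| = 27.3 and A on the +x side, so A = (27.3, 0.00). N and V share the same x with |NV| = 43.1 and V on the −y side, so V = (0.00, -43.1). The virtual corner opposite N is at (27.3, -43.1). A1 meets AH tangentially, so PH is at right angles to AH and tangency of A1 to EV means the radius PE is perpendicular to EV, with radius 9.5, so the center P sits 9.5 in from both sides at P = (17.8, -33.6). Then |NP| = |P − N| = 38.0.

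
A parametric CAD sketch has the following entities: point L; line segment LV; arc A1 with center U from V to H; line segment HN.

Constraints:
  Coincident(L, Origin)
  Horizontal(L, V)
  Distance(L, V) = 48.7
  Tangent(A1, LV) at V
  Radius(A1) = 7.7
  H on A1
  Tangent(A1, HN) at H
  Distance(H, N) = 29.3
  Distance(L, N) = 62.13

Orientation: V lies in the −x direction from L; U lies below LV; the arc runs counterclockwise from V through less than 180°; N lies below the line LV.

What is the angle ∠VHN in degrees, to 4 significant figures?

128.1°

L is at the origin; LV is horizontal with |LV| = 48.7 and V on the −x side, so V = (-48.70, 0.000). Since A1 is tangent to LV there, UV ⟂ LV, so U = V + (0, -7.7) = (-48.70, -7.700). Since UH ⟂ HN (tangency), |UN| = √(7.7² + 29.3²) = 30.29 regardless of where H sits on A1. So N lies on both circle(L, 62.13) and circle(U, 30.29); the below-LV intersection is N = (-49.16, -37.99). H is the foot of the tangent from N: H = (-56.18, -9.544).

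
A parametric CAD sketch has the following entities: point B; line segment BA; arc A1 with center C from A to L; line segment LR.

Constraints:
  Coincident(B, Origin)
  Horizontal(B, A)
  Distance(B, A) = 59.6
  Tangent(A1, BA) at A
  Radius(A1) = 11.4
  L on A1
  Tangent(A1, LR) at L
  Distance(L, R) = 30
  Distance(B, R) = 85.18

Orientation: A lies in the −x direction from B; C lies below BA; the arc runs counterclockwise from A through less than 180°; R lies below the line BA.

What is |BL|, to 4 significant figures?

71.50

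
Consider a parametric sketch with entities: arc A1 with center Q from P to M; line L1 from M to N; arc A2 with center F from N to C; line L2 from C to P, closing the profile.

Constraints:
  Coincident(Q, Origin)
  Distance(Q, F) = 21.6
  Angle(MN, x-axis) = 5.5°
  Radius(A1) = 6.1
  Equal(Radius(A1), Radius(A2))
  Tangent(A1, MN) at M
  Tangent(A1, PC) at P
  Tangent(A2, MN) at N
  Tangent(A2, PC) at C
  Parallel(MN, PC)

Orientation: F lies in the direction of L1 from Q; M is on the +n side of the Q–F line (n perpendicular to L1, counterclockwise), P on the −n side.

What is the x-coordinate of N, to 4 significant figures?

20.92

The slot axis is L1's direction at 5.5°, so u = (cos 5.5°, sin 5.5°) = (0.9954, 0.09585) and n = (−sin 5.5°, cos 5.5°) = (-0.09585, 0.9954). Q is at the origin and F lies 21.6 along u from Q, so F = 21.6·u = (21.50, 2.070). Tangency of A1 to both parallel lines with radius 6.1 puts M and P at Q ± 6.1·n: M = (-0.5847, 6.072), P = (0.5847, -6.072). Equal radii place N and C the same way about F: N = F + 6.1·n = (20.92, 8.142), C = F − 6.1·n = (22.09, -4.002). So N.x = 20.92.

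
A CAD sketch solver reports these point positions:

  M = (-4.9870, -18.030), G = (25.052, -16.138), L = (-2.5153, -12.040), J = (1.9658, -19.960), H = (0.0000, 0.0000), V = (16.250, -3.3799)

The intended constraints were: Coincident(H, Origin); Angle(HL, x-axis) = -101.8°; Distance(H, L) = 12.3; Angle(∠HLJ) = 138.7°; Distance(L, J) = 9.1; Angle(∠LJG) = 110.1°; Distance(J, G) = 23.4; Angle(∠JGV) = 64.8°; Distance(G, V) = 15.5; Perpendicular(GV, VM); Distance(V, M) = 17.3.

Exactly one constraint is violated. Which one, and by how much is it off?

Distance(V, M) = 17.3 — off by 8.50.

H = (0.00, 0.00) ✓; HL at -101.8° ✓; |HL| = 12.30 ✓; ∠HLJ = 138.7° ✓; |LJ| = 9.100 ✓; ∠LJG = 110.1° ✓; |JG| = 23.40 ✓; ∠JGV = 64.80° ✓; |GV| = 15.50 ✓; ∠(GV, VM) = 90.00° ✓; |VM| = 25.80 ✗.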